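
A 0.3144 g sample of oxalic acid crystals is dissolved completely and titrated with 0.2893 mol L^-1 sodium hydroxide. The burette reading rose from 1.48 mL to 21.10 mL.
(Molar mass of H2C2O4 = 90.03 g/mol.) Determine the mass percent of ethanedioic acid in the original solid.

H2C2O4 + 2 NaOH → Na2C2O4 + 2 H2O
n(NaOH) = 0.01962 L × 0.2893 mol/L = 5.676 × 10^-3 mol
From the 1:2 ratio, n(H2C2O4) = 1/2 × 5.676 × 10^-3 = 2.838 × 10^-3 mol
mass of H2C2O4 = 2.838 × 10^-3 × 90.03 g/mol = 0.2555 g
% H2C2O4 = 0.2555 / 0.3144 × 100 = 81.27 %

81.27 %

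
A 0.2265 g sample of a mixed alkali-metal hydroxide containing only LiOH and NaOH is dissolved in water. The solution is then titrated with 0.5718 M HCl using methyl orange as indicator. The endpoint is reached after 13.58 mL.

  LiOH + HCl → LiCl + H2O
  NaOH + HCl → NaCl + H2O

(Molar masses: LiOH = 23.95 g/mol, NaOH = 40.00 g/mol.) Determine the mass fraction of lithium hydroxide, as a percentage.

n(HCl) = 0.01358 × 0.5718 = 7.765 × 10^-3 mol
Let x = n(LiOH), y = n(NaOH).
Titrant: 1x + 1y = 7.765 × 10^-3;  mass: 23.95x + 40.00y = 0.2265
Solving, x = 5.240 × 10^-3 mol, y = 2.525 × 10^-3 mol
mass of LiOH = 5.240 × 10^-3 × 23.95 = 0.1255 g
% LiOH = 0.1255 / 0.2265 × 100 = 55.41 %

55.41 %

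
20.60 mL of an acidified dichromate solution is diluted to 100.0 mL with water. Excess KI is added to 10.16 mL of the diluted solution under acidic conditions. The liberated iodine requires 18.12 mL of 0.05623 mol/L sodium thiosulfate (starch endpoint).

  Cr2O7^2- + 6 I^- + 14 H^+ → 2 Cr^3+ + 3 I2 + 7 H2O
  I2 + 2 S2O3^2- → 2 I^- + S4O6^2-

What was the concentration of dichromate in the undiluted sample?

n(S2O3^2-) = 0.01812 × 0.05623 = 1.019 × 10^-3 mol
n(I2) = n(S2O3^2-)/2 = 5.094 × 10^-4 mol
From the 1:3 ratio, n(Cr2O7^2-) in the aliquot = 1/3 × 5.094 × 10^-4 = 1.698 × 10^-4 mol
[Cr2O7^2-]_dilute = 1.698 × 10^-4 / 0.01016 = 0.01671 mol/L
[Cr2O7^2-]_original = 0.01671 × 100.0/20.60 = 0.08114 mol/L

0.08114 mol/L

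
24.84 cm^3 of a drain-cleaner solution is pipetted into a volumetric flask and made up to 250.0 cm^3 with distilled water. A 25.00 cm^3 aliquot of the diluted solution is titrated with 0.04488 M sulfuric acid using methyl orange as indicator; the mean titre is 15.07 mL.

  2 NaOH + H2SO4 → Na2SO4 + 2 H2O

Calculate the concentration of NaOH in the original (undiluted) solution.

0.5446 M

n(H2SO4) = 0.01507 × 0.04488 = 6.763 × 10^-4 mol
From the 2:1 ratio, n(NaOH) in the aliquot = 2/1 × 6.763 × 10^-4 = 1.353 × 10^-3 mol
[NaOH]_dilute = 1.353 × 10^-3 / 0.02500 = 0.05411 mol/L
Dilution factor = 250.0 / 24.84 = 10.06
[NaOH]_stock = 0.05411 × 10.06 = 0.5446 mol/L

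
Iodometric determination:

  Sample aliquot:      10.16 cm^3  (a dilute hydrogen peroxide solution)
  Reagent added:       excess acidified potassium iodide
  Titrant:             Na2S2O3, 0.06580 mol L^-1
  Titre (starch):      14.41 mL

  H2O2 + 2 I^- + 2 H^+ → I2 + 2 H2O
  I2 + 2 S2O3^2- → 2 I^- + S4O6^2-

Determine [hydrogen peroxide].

n(S2O3^2-) = 0.01441 × 0.06580 = 9.482 × 10^-4 mol
n(I2) = n(S2O3^2-)/2 = 4.741 × 10^-4 mol
n(H2O2) in the aliquot = 4.741 × 10^-4 mol (1:1 ratio)
[H2O2] = 4.741 × 10^-4 / 0.01016 = 0.04666 mol/L

0.04666 mol/L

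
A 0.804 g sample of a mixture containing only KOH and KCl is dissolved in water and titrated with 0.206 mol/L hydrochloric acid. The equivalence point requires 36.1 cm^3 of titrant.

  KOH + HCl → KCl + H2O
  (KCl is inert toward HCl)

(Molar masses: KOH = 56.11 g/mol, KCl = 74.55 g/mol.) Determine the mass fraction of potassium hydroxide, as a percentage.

51.9 %

n(HCl) = 0.0361 × 0.206 = 7.44 × 10^-3 mol
Let x = n(KOH), y = n(KCl).
Titrant: 1x = 7.44 × 10^-3;  mass: 56.11x + 74.55y = 0.804
Solving, x = 7.44 × 10^-3 mol, y = 5.19 × 10^-3 mol
mass of KOH = 7.44 × 10^-3 × 56.11 = 0.417 g
% KOH = 0.417 / 0.804 × 100 = 51.9 %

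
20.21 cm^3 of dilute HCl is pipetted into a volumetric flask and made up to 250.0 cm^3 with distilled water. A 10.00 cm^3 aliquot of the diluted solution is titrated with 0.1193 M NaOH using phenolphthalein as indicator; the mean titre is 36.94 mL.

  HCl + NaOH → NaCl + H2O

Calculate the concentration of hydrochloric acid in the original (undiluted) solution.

n(NaOH) = 0.03694 × 0.1193 = 4.407 × 10^-3 mol
n(HCl) in the aliquot = 4.407 × 10^-3 mol (1:1 ratio)
[HCl]_dilute = 4.407 × 10^-3 / 0.01000 = 0.4407 mol/L
Dilution factor = 250.0 / 20.21 = 12.37
[HCl]_stock = 0.4407 × 12.37 = 5.451 mol/L

5.451 M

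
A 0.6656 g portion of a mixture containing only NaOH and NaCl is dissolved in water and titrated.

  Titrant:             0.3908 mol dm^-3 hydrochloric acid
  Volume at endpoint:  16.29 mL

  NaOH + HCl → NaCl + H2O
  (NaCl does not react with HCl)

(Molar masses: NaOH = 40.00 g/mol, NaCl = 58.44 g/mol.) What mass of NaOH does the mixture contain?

n(HCl) = 0.01629 × 0.3908 = 6.366 × 10^-3 mol
Let x = n(NaOH), y = n(NaCl).
Titrant: 1x = 6.366 × 10^-3;  mass: 40.00x + 58.44y = 0.6656
Solving, x = 6.366 × 10^-3 mol, y = 7.032 × 10^-3 mol
mass of NaOH = 6.366 × 10^-3 × 40.00 = 0.2546 g

0.2546 g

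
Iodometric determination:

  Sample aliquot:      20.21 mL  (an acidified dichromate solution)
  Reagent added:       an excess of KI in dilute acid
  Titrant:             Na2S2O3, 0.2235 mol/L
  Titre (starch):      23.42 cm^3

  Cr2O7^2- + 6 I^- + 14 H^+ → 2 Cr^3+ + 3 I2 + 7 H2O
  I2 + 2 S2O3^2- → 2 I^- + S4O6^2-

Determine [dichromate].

n(S2O3^2-) = 0.02342 × 0.2235 = 5.234 × 10^-3 mol
n(I2) = n(S2O3^2-)/2 = 2.617 × 10^-3 mol
From the 1:3 ratio, n(Cr2O7^2-) in the aliquot = 1/3 × 2.617 × 10^-3 = 8.724 × 10^-4 mol
[Cr2O7^2-] = 8.724 × 10^-4 / 0.02021 = 0.04317 mol/L

0.04317 mol/L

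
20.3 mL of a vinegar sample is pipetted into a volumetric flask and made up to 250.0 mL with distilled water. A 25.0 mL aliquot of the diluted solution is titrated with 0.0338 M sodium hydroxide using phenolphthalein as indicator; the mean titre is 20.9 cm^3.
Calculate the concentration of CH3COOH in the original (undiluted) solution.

0.348 M

CH3COOH + NaOH → CH3COONa + H2O
n(NaOH) = 0.0209 × 0.0338 = 7.06 × 10^-4 mol
n(CH3COOH) in the aliquot = 7.06 × 10^-4 mol (1:1 ratio)
[CH3COOH]_dilute = 7.06 × 10^-4 / 0.0250 = 0.0283 mol/L
Dilution factor = 250.0 / 20.3 = 12.32
[CH3COOH]_stock = 0.0283 × 12.32 = 0.348 mol/L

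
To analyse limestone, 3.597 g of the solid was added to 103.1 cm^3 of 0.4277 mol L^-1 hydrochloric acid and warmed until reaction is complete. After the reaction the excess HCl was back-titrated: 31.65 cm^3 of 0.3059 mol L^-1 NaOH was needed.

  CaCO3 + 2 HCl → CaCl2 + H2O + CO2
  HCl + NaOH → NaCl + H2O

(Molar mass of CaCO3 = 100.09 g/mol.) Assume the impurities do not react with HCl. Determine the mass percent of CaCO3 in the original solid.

47.88 %

n(HCl) added = 0.1031 × 0.4277 = 0.04410 mol
n(NaOH) used in back-titration = 0.03165 × 0.3059 = 9.682 × 10^-3 mol
n(HCl) left over = 9.682 × 10^-3 mol (1:1 ratio)
n(HCl) consumed by analyte = 0.04410 − 9.682 × 10^-3 = 0.03441 mol
From the 1:2 ratio, n(CaCO3) = 1/2 × 0.03441 = 0.01721 mol
mass of CaCO3 = 0.01721 × 100.09 = 1.722 g
% CaCO3 = 1.722 / 3.597 × 100 = 47.88 %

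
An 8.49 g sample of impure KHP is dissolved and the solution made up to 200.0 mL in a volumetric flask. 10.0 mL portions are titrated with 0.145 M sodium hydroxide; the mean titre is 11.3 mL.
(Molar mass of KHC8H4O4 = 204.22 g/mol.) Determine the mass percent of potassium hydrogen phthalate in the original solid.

KHC8H4O4 + NaOH → KNaC8H4O4 + H2O
n(NaOH) per titration = 0.0113 × 0.145 = 1.64 × 10^-3 mol
n(KHC8H4O4) in each aliquot = 1.64 × 10^-3 mol (1:1 ratio)
n(KHC8H4O4) in the whole flask = 1.64 × 10^-3 × 200.0/10.0 = 0.0328 mol
mass of KHC8H4O4 = 0.0328 × 204.22 = 6.69 g
% KHC8H4O4 = 6.69 / 8.49 × 100 = 78.8 %

78.8 %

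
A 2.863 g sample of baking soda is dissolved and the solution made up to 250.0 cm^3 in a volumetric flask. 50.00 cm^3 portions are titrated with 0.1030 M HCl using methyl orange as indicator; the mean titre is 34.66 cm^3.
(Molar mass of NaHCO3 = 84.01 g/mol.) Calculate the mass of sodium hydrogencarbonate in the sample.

NaHCO3 + HCl → NaCl + H2O + CO2
n(HCl) per titration = 0.03466 × 0.1030 = 3.570 × 10^-3 mol
n(NaHCO3) in each aliquot = 3.570 × 10^-3 mol (1:1 ratio)
n(NaHCO3) in the whole flask = 3.570 × 10^-3 × 250.0/50.00 = 0.01785 mol
mass of NaHCO3 = 0.01785 × 84.01 = 1.500 g

1.500 g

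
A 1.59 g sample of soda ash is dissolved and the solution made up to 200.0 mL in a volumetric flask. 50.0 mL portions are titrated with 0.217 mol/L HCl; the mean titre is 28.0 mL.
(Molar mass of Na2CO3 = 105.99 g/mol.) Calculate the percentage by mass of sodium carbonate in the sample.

Na2CO3 + 2 HCl → 2 NaCl + H2O + CO2
n(HCl) per titration = 0.0280 × 0.217 = 6.08 × 10^-3 mol
From the 1:2 ratio, n(Na2CO3) in each aliquot = 1/2 × 6.08 × 10^-3 = 3.04 × 10^-3 mol
n(Na2CO3) in the whole flask = 3.04 × 10^-3 × 200.0/50.0 = 0.0122 mol
mass of Na2CO3 = 0.0122 × 105.99 = 1.29 g
% Na2CO3 = 1.29 / 1.59 × 100 = 81.0 %

81.0 %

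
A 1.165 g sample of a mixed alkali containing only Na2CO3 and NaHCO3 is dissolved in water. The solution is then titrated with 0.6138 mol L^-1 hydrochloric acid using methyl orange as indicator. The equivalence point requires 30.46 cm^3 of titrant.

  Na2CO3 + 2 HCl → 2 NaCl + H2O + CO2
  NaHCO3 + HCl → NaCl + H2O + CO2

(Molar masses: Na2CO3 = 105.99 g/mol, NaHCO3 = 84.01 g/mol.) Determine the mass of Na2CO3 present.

0.6932 g

n(HCl) = 0.03046 × 0.6138 = 0.01870 mol
Let x = n(Na2CO3), y = n(NaHCO3).
Titrant: 2x + 1y = 0.01870;  mass: 105.99x + 84.01y = 1.165
Solving, x = 6.540 × 10^-3 mol, y = 5.616 × 10^-3 mol
mass of Na2CO3 = 6.540 × 10^-3 × 105.99 = 0.6932 g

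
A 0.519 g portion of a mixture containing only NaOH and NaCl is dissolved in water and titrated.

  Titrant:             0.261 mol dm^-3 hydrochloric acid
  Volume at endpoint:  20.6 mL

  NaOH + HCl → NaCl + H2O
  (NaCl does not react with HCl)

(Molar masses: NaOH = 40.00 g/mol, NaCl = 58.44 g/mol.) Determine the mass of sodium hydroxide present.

0.215 g

n(HCl) = 0.0206 × 0.261 = 5.38 × 10^-3 mol
Let x = n(NaOH), y = n(NaCl).
Titrant: 1x = 5.38 × 10^-3;  mass: 40.00x + 58.44y = 0.519
Solving, x = 5.38 × 10^-3 mol, y = 5.20 × 10^-3 mol
mass of NaOH = 5.38 × 10^-3 × 40.00 = 0.215 g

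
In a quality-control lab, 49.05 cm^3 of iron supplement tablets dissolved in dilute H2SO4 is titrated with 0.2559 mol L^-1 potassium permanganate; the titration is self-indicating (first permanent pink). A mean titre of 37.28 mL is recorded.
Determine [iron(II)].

MnO4^- + 5 Fe^2+ + 8 H^+ → Mn^2+ + 5 Fe^3+ + 4 H2O
n(KMnO4) = 0.03728 L × 0.2559 mol/L = 9.540 × 10^-3 mol
From the 5:1 mole ratio, n(Fe2+) = 5/1 × 9.540 × 10^-3 = 0.04770 mol
[Fe2+] = 0.04770 mol / 0.04905 L = 0.9725 mol/L

0.9725 mol/L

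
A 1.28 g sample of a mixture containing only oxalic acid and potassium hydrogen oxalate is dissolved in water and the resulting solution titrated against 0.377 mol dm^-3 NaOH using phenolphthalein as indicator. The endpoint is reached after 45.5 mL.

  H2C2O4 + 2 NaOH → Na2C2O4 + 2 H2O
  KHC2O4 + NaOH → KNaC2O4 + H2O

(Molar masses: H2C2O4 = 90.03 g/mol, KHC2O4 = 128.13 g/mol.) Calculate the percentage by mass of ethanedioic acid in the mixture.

38.8 %

n(NaOH) = 0.0455 × 0.377 = 0.0172 mol
Let x = n(H2C2O4), y = n(KHC2O4).
Titrant: 2x + 1y = 0.0172;  mass: 90.03x + 128.13y = 1.28
Solving, x = 5.52 × 10^-3 mol, y = 6.11 × 10^-3 mol
mass of H2C2O4 = 5.52 × 10^-3 × 90.03 = 0.497 g
% H2C2O4 = 0.497 / 1.28 × 100 = 38.8 %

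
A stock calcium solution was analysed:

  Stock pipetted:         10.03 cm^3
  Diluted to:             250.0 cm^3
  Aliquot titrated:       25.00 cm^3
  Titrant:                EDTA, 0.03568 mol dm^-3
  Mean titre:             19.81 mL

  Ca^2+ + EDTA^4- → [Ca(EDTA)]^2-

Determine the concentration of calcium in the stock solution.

n(EDTA) = 0.01981 × 0.03568 = 7.068 × 10^-4 mol
n(Ca2+) in the aliquot = 7.068 × 10^-4 mol (1:1 ratio)
[Ca2+]_dilute = 7.068 × 10^-4 / 0.02500 = 0.02827 mol/L
Dilution factor = 250.0 / 10.03 = 24.93
[Ca2+]_stock = 0.02827 × 24.93 = 0.7047 mol/L

0.7047 mol/L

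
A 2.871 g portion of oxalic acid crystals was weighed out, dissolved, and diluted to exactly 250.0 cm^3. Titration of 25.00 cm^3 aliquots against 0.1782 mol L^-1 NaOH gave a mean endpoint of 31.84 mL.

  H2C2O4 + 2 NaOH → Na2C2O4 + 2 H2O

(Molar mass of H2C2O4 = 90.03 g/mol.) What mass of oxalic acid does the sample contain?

n(NaOH) per titration = 0.03184 × 0.1782 = 5.674 × 10^-3 mol
From the 1:2 ratio, n(H2C2O4) in each aliquot = 1/2 × 5.674 × 10^-3 = 2.837 × 10^-3 mol
n(H2C2O4) in the whole flask = 2.837 × 10^-3 × 250.0/25.00 = 0.02837 mol
mass of H2C2O4 = 0.02837 × 90.03 = 2.554 g

2.554 g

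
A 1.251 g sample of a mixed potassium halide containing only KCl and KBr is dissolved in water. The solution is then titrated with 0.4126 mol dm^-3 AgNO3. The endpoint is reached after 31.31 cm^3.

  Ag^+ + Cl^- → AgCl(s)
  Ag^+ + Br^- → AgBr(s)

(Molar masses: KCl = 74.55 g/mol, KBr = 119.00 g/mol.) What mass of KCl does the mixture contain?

n(AgNO3) = 0.03131 × 0.4126 = 0.01292 mol
Let x = n(KCl), y = n(KBr).
Titrant: 1x + 1y = 0.01292;  mass: 74.55x + 119.00y = 1.251
Solving, x = 6.441 × 10^-3 mol, y = 6.478 × 10^-3 mol
mass of KCl = 6.441 × 10^-3 × 74.55 = 0.4802 g

0.4802 g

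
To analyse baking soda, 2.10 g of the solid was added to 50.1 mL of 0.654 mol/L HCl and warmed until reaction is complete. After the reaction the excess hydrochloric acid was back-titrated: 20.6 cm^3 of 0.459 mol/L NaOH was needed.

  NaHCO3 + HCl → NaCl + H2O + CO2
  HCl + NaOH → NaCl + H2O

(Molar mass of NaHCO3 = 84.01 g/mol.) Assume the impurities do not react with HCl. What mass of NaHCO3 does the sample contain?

n(HCl) added = 0.0501 × 0.654 = 0.0328 mol
n(NaOH) used in back-titration = 0.0206 × 0.459 = 9.46 × 10^-3 mol
n(HCl) left over = 9.46 × 10^-3 mol (1:1 ratio)
n(HCl) consumed by analyte = 0.0328 − 9.46 × 10^-3 = 0.0233 mol
n(NaHCO3) = 0.0233 mol (1:1 ratio)
mass of NaHCO3 = 0.0233 × 84.01 = 1.96 g

1.96 g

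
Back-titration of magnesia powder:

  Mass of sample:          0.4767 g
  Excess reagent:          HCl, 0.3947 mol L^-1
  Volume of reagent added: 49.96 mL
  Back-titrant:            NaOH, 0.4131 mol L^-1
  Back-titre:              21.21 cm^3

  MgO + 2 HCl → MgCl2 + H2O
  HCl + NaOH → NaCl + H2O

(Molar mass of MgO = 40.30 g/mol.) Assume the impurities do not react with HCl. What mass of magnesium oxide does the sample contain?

n(HCl) added = 0.04996 × 0.3947 = 0.01972 mol
n(NaOH) used in back-titration = 0.02121 × 0.4131 = 8.762 × 10^-3 mol
n(HCl) left over = 8.762 × 10^-3 mol (1:1 ratio)
n(HCl) consumed by analyte = 0.01972 − 8.762 × 10^-3 = 0.01096 mol
From the 1:2 ratio, n(MgO) = 1/2 × 0.01096 = 5.479 × 10^-3 mol
mass of MgO = 5.479 × 10^-3 × 40.30 = 0.2208 g

0.2208 g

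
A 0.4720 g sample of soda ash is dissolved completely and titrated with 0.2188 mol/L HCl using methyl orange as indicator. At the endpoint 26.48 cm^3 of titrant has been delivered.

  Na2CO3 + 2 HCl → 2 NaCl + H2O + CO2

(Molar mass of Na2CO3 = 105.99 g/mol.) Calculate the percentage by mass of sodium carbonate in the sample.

n(HCl) = 0.02648 L × 0.2188 mol/L = 5.794 × 10^-3 mol
From the 1:2 ratio, n(Na2CO3) = 1/2 × 5.794 × 10^-3 = 2.897 × 10^-3 mol
mass of Na2CO3 = 2.897 × 10^-3 × 105.99 g/mol = 0.3070 g
% Na2CO3 = 0.3070 / 0.4720 × 100 = 65.05 %

65.05 %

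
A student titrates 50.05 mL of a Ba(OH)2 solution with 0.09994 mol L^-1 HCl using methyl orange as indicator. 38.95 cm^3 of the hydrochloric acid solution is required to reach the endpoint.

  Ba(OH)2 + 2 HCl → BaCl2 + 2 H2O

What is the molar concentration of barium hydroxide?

0.03889 mol/L

n(HCl) = 0.03895 L × 0.09994 mol/L = 3.893 × 10^-3 mol
From the 1:2 mole ratio, n(Ba(OH)2) = 1/2 × 3.893 × 10^-3 = 1.946 × 10^-3 mol
[Ba(OH)2] = 1.946 × 10^-3 mol / 0.05005 L = 0.03889 mol/L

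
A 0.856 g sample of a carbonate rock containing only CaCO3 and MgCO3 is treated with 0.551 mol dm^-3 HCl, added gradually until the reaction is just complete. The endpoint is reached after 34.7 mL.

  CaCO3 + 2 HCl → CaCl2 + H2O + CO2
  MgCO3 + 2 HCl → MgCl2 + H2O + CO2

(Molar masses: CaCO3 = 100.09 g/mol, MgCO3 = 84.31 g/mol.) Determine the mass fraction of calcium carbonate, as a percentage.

37.1 %

n(HCl) = 0.0347 × 0.551 = 0.0191 mol
Let x = n(CaCO3), y = n(MgCO3).
Titrant: 2x + 2y = 0.0191;  mass: 100.09x + 84.31y = 0.856
Solving, x = 3.17 × 10^-3 mol, y = 6.39 × 10^-3 mol
mass of CaCO3 = 3.17 × 10^-3 × 100.09 = 0.317 g
% CaCO3 = 0.317 / 0.856 × 100 = 37.1 %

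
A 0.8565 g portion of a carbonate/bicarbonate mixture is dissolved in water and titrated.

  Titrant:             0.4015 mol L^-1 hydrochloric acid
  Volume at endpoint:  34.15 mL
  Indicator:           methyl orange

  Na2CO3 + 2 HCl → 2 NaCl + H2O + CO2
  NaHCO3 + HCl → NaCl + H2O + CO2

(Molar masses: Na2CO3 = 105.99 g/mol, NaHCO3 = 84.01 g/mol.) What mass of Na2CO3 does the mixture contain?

0.5047 g

n(HCl) = 0.03415 × 0.4015 = 0.01371 mol
Let x = n(Na2CO3), y = n(NaHCO3).
Titrant: 2x + 1y = 0.01371;  mass: 105.99x + 84.01y = 0.8565
Solving, x = 4.762 × 10^-3 mol, y = 4.187 × 10^-3 mol
mass of Na2CO3 = 4.762 × 10^-3 × 105.99 = 0.5047 g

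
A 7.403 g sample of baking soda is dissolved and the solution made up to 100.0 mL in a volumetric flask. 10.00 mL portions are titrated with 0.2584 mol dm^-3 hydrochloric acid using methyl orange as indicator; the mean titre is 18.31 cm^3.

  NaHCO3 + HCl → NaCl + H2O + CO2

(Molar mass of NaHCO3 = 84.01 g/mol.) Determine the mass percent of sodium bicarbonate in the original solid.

n(HCl) per titration = 0.01831 × 0.2584 = 4.731 × 10^-3 mol
n(NaHCO3) in each aliquot = 4.731 × 10^-3 mol (1:1 ratio)
n(NaHCO3) in the whole flask = 4.731 × 10^-3 × 100.0/10.00 = 0.04731 mol
mass of NaHCO3 = 0.04731 × 84.01 = 3.975 g
% NaHCO3 = 3.975 / 7.403 × 100 = 53.69 %

53.69 %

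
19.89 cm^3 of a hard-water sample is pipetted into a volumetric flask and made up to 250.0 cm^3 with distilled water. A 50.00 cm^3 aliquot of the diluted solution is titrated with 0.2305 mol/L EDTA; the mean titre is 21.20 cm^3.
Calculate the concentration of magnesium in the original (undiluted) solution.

Mg^2+ + EDTA^4- → [Mg(EDTA)]^2-
n(EDTA) = 0.02120 × 0.2305 = 4.887 × 10^-3 mol
n(Mg2+) in the aliquot = 4.887 × 10^-3 mol (1:1 ratio)
[Mg2+]_dilute = 4.887 × 10^-3 / 0.05000 = 0.09773 mol/L
Dilution factor = 250.0 / 19.89 = 12.57
[Mg2+]_stock = 0.09773 × 12.57 = 1.228 mol/L

1.228 mol/L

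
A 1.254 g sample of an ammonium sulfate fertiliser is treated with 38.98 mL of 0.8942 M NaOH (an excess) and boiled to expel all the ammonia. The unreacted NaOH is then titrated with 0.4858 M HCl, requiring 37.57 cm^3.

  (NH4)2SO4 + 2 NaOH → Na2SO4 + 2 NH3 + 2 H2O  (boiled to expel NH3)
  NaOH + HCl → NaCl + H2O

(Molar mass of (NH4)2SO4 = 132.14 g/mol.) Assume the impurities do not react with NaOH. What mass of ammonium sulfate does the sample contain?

n(NaOH) added = 0.03898 × 0.8942 = 0.03486 mol
n(HCl) used in back-titration = 0.03757 × 0.4858 = 0.01825 mol
n(NaOH) left over = 0.01825 mol (1:1 ratio)
n(NaOH) consumed by analyte = 0.03486 − 0.01825 = 0.01660 mol
From the 1:2 ratio, n((NH4)2SO4) = 1/2 × 0.01660 = 8.302 × 10^-3 mol
mass of (NH4)2SO4 = 8.302 × 10^-3 × 132.14 = 1.097 g

1.097 g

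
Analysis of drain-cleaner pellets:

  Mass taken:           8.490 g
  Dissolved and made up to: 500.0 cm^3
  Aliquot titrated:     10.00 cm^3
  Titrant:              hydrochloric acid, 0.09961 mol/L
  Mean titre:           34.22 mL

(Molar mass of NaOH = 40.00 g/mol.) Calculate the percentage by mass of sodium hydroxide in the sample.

NaOH + HCl → NaCl + H2O
n(HCl) per titration = 0.03422 × 0.09961 = 3.409 × 10^-3 mol
n(NaOH) in each aliquot = 3.409 × 10^-3 mol (1:1 ratio)
n(NaOH) in the whole flask = 3.409 × 10^-3 × 500.0/10.00 = 0.1704 mol
mass of NaOH = 0.1704 × 40.00 = 6.817 g
% NaOH = 6.817 / 8.490 × 100 = 80.30 %

80.30 %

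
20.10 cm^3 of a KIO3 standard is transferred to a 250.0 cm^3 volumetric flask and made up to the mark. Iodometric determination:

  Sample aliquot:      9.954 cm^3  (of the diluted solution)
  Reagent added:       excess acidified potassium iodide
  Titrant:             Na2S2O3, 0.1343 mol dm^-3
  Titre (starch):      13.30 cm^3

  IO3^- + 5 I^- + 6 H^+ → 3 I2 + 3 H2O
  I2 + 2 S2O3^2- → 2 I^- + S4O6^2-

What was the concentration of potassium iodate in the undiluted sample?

n(S2O3^2-) = 0.01330 × 0.1343 = 1.786 × 10^-3 mol
n(I2) = n(S2O3^2-)/2 = 8.931 × 10^-4 mol
From the 1:3 ratio, n(IO3^-) in the aliquot = 1/3 × 8.931 × 10^-4 = 2.977 × 10^-4 mol
[IO3^-]_dilute = 2.977 × 10^-4 / 0.009954 = 0.02991 mol/L
[IO3^-]_original = 0.02991 × 250.0/20.10 = 0.3720 mol/L

0.3720 mol/L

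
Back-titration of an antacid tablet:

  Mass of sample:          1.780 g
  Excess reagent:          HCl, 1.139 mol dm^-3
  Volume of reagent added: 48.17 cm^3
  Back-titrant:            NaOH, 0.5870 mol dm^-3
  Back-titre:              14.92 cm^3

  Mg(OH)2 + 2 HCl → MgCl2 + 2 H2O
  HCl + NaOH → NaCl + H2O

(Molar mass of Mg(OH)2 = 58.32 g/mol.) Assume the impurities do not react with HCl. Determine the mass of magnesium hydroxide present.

n(HCl) added = 0.04817 × 1.139 = 0.05487 mol
n(NaOH) used in back-titration = 0.01492 × 0.5870 = 8.758 × 10^-3 mol
n(HCl) left over = 8.758 × 10^-3 mol (1:1 ratio)
n(HCl) consumed by analyte = 0.05487 − 8.758 × 10^-3 = 0.04611 mol
From the 1:2 ratio, n(Mg(OH)2) = 1/2 × 0.04611 = 0.02305 mol
mass of Mg(OH)2 = 0.02305 × 58.32 = 1.344 g

1.344 g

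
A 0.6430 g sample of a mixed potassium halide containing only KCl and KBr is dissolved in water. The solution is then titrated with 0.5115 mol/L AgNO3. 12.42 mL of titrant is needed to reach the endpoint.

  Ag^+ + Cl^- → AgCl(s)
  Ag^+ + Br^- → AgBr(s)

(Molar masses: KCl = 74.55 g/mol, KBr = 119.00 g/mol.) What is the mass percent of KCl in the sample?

n(AgNO3) = 0.01242 × 0.5115 = 6.353 × 10^-3 mol
Let x = n(KCl), y = n(KBr).
Titrant: 1x + 1y = 6.353 × 10^-3;  mass: 74.55x + 119.00y = 0.6430
Solving, x = 2.542 × 10^-3 mol, y = 3.811 × 10^-3 mol
mass of KCl = 2.542 × 10^-3 × 74.55 = 0.1895 g
% KCl = 0.1895 / 0.6430 × 100 = 29.47 %

29.47 %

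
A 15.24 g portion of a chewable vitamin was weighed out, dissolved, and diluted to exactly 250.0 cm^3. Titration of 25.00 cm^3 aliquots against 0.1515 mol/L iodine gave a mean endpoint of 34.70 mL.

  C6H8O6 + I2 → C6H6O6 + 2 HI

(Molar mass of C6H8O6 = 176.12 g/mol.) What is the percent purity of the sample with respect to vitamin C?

n(I2) per titration = 0.03470 × 0.1515 = 5.257 × 10^-3 mol
n(C6H8O6) in each aliquot = 5.257 × 10^-3 mol (1:1 ratio)
n(C6H8O6) in the whole flask = 5.257 × 10^-3 × 250.0/25.00 = 0.05257 mol
mass of C6H8O6 = 0.05257 × 176.12 = 9.259 g
% C6H8O6 = 9.259 / 15.24 × 100 = 60.75 %

60.75 %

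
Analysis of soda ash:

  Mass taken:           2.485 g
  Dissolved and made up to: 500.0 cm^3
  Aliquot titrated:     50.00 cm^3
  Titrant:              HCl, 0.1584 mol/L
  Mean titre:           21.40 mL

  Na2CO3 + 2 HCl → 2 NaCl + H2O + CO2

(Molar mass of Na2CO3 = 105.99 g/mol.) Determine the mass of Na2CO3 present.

1.796 g

n(HCl) per titration = 0.02140 × 0.1584 = 3.390 × 10^-3 mol
From the 1:2 ratio, n(Na2CO3) in each aliquot = 1/2 × 3.390 × 10^-3 = 1.695 × 10^-3 mol
n(Na2CO3) in the whole flask = 1.695 × 10^-3 × 500.0/50.00 = 0.01695 mol
mass of Na2CO3 = 0.01695 × 105.99 = 1.796 g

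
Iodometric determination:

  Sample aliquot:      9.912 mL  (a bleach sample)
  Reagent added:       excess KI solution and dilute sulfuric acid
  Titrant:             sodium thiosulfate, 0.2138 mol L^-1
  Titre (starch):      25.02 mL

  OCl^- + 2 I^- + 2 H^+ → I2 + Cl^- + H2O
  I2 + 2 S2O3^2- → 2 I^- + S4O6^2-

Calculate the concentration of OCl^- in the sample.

n(S2O3^2-) = 0.02502 × 0.2138 = 5.349 × 10^-3 mol
n(I2) = n(S2O3^2-)/2 = 2.675 × 10^-3 mol
n(OCl^-) in the aliquot = 2.675 × 10^-3 mol (1:1 ratio)
[OCl^-] = 2.675 × 10^-3 / 0.009912 = 0.2698 mol/L

0.2698 mol/L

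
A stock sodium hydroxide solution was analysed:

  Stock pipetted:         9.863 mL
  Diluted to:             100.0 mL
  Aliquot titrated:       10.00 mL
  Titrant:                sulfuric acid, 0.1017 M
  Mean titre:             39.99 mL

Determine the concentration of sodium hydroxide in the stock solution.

8.247 M

2 NaOH + H2SO4 → Na2SO4 + 2 H2O
n(H2SO4) = 0.03999 × 0.1017 = 4.067 × 10^-3 mol
From the 2:1 ratio, n(NaOH) in the aliquot = 2/1 × 4.067 × 10^-3 = 8.134 × 10^-3 mol
[NaOH]_dilute = 8.134 × 10^-3 / 0.01000 = 0.8134 mol/L
Dilution factor = 100.0 / 9.863 = 10.14
[NaOH]_stock = 0.8134 × 10.14 = 8.247 mol/L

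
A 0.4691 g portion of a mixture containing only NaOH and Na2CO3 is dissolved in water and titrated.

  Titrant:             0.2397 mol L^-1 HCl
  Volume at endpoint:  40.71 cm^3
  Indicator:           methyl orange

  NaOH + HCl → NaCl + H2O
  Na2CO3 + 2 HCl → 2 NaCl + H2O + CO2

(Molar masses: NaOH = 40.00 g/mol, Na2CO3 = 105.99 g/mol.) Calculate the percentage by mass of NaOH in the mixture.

31.52 %

n(HCl) = 0.04071 × 0.2397 = 9.758 × 10^-3 mol
Let x = n(NaOH), y = n(Na2CO3).
Titrant: 1x + 2y = 9.758 × 10^-3;  mass: 40.00x + 105.99y = 0.4691
Solving, x = 3.696 × 10^-3 mol, y = 3.031 × 10^-3 mol
mass of NaOH = 3.696 × 10^-3 × 40.00 = 0.1479 g
% NaOH = 0.1479 / 0.4691 × 100 = 31.52 %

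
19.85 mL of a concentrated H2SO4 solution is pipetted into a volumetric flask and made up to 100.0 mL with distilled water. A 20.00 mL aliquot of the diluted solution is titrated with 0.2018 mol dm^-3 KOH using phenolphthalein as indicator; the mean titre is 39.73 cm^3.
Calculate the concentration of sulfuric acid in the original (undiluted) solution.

H2SO4 + 2 KOH → K2SO4 + 2 H2O
n(KOH) = 0.03973 × 0.2018 = 8.018 × 10^-3 mol
From the 1:2 ratio, n(H2SO4) in the aliquot = 1/2 × 8.018 × 10^-3 = 4.009 × 10^-3 mol
[H2SO4]_dilute = 4.009 × 10^-3 / 0.02000 = 0.2004 mol/L
Dilution factor = 100.0 / 19.85 = 5.038
[H2SO4]_stock = 0.2004 × 5.038 = 1.010 mol/L

1.010 mol/L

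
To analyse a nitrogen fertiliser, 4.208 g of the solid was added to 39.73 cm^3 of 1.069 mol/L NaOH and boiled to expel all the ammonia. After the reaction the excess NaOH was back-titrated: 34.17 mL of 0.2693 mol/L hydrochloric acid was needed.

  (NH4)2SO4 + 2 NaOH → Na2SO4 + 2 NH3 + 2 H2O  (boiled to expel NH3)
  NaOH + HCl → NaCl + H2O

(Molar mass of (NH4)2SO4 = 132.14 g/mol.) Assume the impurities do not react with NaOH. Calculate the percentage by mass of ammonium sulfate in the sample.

n(NaOH) added = 0.03973 × 1.069 = 0.04247 mol
n(HCl) used in back-titration = 0.03417 × 0.2693 = 9.202 × 10^-3 mol
n(NaOH) left over = 9.202 × 10^-3 mol (1:1 ratio)
n(NaOH) consumed by analyte = 0.04247 − 9.202 × 10^-3 = 0.03327 mol
From the 1:2 ratio, n((NH4)2SO4) = 1/2 × 0.03327 = 0.01663 mol
mass of (NH4)2SO4 = 0.01663 × 132.14 = 2.198 g
% (NH4)2SO4 = 2.198 / 4.208 × 100 = 52.24 %

52.24 %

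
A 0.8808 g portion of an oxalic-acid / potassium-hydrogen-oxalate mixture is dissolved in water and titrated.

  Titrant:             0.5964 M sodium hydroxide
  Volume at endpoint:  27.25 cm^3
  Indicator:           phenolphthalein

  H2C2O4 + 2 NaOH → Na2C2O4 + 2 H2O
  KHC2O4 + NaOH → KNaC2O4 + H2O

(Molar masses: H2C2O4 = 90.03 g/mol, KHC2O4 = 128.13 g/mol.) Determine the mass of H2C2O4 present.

0.6508 g

n(NaOH) = 0.02725 × 0.5964 = 0.01625 mol
Let x = n(H2C2O4), y = n(KHC2O4).
Titrant: 2x + 1y = 0.01625;  mass: 90.03x + 128.13y = 0.8808
Solving, x = 7.228 × 10^-3 mol, y = 1.795 × 10^-3 mol
mass of H2C2O4 = 7.228 × 10^-3 × 90.03 = 0.6508 g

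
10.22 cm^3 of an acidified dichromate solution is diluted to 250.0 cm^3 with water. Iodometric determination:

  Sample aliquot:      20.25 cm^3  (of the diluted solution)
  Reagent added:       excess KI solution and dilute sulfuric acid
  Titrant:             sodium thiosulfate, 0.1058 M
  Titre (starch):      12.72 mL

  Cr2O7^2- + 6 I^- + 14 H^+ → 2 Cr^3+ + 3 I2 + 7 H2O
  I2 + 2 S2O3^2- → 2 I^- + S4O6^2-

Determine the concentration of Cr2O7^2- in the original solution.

n(S2O3^2-) = 0.01272 × 0.1058 = 1.346 × 10^-3 mol
n(I2) = n(S2O3^2-)/2 = 6.729 × 10^-4 mol
From the 1:3 ratio, n(Cr2O7^2-) in the aliquot = 1/3 × 6.729 × 10^-4 = 2.243 × 10^-4 mol
[Cr2O7^2-]_dilute = 2.243 × 10^-4 / 0.02025 = 0.01108 mol/L
[Cr2O7^2-]_original = 0.01108 × 250.0/10.22 = 0.2709 mol/L

0.2709 M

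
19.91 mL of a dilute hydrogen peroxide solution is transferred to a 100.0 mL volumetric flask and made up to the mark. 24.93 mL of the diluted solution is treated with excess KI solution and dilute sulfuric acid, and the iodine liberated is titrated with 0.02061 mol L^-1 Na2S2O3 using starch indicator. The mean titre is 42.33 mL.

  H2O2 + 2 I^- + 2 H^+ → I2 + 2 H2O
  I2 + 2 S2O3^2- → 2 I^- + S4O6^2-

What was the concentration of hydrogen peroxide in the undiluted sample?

n(S2O3^2-) = 0.04233 × 0.02061 = 8.724 × 10^-4 mol
n(I2) = n(S2O3^2-)/2 = 4.362 × 10^-4 mol
n(H2O2) in the aliquot = 4.362 × 10^-4 mol (1:1 ratio)
[H2O2]_dilute = 4.362 × 10^-4 / 0.02493 = 0.01750 mol/L
[H2O2]_original = 0.01750 × 100.0/19.91 = 0.08788 mol/L

0.08788 mol/L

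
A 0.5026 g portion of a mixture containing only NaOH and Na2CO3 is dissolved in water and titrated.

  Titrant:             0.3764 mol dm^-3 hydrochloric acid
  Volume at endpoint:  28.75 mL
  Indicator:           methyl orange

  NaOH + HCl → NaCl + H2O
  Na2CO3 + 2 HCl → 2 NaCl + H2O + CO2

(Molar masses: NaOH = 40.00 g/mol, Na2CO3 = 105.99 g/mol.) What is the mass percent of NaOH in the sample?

n(HCl) = 0.02875 × 0.3764 = 0.01082 mol
Let x = n(NaOH), y = n(Na2CO3).
Titrant: 1x + 2y = 0.01082;  mass: 40.00x + 105.99y = 0.5026
Solving, x = 5.455 × 10^-3 mol, y = 2.683 × 10^-3 mol
mass of NaOH = 5.455 × 10^-3 × 40.00 = 0.2182 g
% NaOH = 0.2182 / 0.5026 × 100 = 43.41 %

43.41 %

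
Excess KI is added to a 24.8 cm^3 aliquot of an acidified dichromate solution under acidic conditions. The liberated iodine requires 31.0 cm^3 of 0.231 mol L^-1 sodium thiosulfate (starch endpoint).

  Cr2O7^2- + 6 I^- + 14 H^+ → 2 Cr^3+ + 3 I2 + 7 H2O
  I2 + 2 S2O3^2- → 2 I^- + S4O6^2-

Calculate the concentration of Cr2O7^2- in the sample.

n(S2O3^2-) = 0.0310 × 0.231 = 7.16 × 10^-3 mol
n(I2) = n(S2O3^2-)/2 = 3.58 × 10^-3 mol
From the 1:3 ratio, n(Cr2O7^2-) in the aliquot = 1/3 × 3.58 × 10^-3 = 1.19 × 10^-3 mol
[Cr2O7^2-] = 1.19 × 10^-3 / 0.0248 = 0.0481 mol/L

0.0481 mol/L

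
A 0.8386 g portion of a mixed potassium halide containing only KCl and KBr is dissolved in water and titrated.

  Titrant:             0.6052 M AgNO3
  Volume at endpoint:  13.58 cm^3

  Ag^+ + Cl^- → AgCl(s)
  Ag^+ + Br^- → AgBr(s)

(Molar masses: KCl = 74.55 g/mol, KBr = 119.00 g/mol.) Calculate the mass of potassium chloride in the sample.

0.2338 g

n(AgNO3) = 0.01358 × 0.6052 = 8.219 × 10^-3 mol
Let x = n(KCl), y = n(KBr).
Titrant: 1x + 1y = 8.219 × 10^-3;  mass: 74.55x + 119.00y = 0.8386
Solving, x = 3.136 × 10^-3 mol, y = 5.082 × 10^-3 mol
mass of KCl = 3.136 × 10^-3 × 74.55 = 0.2338 g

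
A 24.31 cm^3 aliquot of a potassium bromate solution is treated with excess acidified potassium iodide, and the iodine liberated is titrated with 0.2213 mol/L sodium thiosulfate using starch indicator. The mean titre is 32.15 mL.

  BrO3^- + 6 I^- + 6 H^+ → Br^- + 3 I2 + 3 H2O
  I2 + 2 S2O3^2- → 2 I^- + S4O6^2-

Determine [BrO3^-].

0.04878 mol/L

n(S2O3^2-) = 0.03215 × 0.2213 = 7.115 × 10^-3 mol
n(I2) = n(S2O3^2-)/2 = 3.557 × 10^-3 mol
From the 1:3 ratio, n(BrO3^-) in the aliquot = 1/3 × 3.557 × 10^-3 = 1.186 × 10^-3 mol
[BrO3^-] = 1.186 × 10^-3 / 0.02431 = 0.04878 mol/L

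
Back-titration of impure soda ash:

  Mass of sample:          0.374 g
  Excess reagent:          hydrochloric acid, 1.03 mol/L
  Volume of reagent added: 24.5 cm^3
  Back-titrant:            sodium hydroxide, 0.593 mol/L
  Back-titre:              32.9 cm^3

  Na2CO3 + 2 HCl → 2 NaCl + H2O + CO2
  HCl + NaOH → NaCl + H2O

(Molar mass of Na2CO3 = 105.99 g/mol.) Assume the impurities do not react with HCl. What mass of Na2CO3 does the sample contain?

n(HCl) added = 0.0245 × 1.03 = 0.0252 mol
n(NaOH) used in back-titration = 0.0329 × 0.593 = 0.0195 mol
n(HCl) left over = 0.0195 mol (1:1 ratio)
n(HCl) consumed by analyte = 0.0252 − 0.0195 = 5.73 × 10^-3 mol
From the 1:2 ratio, n(Na2CO3) = 1/2 × 5.73 × 10^-3 = 2.86 × 10^-3 mol
mass of Na2CO3 = 2.86 × 10^-3 × 105.99 = 0.303 g

0.303 g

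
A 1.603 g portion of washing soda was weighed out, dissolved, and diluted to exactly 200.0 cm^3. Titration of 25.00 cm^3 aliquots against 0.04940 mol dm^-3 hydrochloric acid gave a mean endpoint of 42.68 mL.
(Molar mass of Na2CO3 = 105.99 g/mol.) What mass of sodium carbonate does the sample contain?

Na2CO3 + 2 HCl → 2 NaCl + H2O + CO2
n(HCl) per titration = 0.04268 × 0.04940 = 2.108 × 10^-3 mol
From the 1:2 ratio, n(Na2CO3) in each aliquot = 1/2 × 2.108 × 10^-3 = 1.054 × 10^-3 mol
n(Na2CO3) in the whole flask = 1.054 × 10^-3 × 200.0/25.00 = 8.434 × 10^-3 mol
mass of Na2CO3 = 8.434 × 10^-3 × 105.99 = 0.8939 g

0.8939 g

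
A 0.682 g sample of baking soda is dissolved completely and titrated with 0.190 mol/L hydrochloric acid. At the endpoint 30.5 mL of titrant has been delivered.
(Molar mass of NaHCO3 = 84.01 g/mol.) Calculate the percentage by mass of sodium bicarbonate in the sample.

71.4 %

NaHCO3 + HCl → NaCl + H2O + CO2
n(HCl) = 0.0305 L × 0.190 mol/L = 5.79 × 10^-3 mol
n(NaHCO3) = 5.79 × 10^-3 mol (1:1 ratio)
mass of NaHCO3 = 5.79 × 10^-3 × 84.01 g/mol = 0.487 g
% NaHCO3 = 0.487 / 0.682 × 100 = 71.4 %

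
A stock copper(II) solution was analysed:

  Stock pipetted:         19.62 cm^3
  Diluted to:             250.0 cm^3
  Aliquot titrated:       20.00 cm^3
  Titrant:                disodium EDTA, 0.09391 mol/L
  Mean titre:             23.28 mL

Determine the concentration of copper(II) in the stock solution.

1.393 mol/L

Cu^2+ + EDTA^4- → [Cu(EDTA)]^2-
n(EDTA) = 0.02328 × 0.09391 = 2.186 × 10^-3 mol
n(Cu2+) in the aliquot = 2.186 × 10^-3 mol (1:1 ratio)
[Cu2+]_dilute = 2.186 × 10^-3 / 0.02000 = 0.1093 mol/L
Dilution factor = 250.0 / 19.62 = 12.74
[Cu2+]_stock = 0.1093 × 12.74 = 1.393 mol/L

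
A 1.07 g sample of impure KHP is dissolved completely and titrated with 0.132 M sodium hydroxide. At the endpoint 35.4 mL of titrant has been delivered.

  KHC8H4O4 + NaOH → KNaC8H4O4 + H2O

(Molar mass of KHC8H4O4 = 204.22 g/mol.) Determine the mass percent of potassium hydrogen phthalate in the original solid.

n(NaOH) = 0.0354 L × 0.132 mol/L = 4.67 × 10^-3 mol
n(KHC8H4O4) = 4.67 × 10^-3 mol (1:1 ratio)
mass of KHC8H4O4 = 4.67 × 10^-3 × 204.22 g/mol = 0.954 g
% KHC8H4O4 = 0.954 / 1.07 × 100 = 89.2 %

89.2 %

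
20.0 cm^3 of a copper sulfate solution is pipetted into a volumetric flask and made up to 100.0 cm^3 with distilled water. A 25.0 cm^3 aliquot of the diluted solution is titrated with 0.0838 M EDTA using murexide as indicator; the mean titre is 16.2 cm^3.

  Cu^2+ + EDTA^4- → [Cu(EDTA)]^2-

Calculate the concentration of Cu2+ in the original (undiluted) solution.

0.272 M

n(EDTA) = 0.0162 × 0.0838 = 1.36 × 10^-3 mol
n(Cu2+) in the aliquot = 1.36 × 10^-3 mol (1:1 ratio)
[Cu2+]_dilute = 1.36 × 10^-3 / 0.0250 = 0.0543 mol/L
Dilution factor = 100.0 / 20.0 = 5.000
[Cu2+]_stock = 0.0543 × 5.000 = 0.272 mol/L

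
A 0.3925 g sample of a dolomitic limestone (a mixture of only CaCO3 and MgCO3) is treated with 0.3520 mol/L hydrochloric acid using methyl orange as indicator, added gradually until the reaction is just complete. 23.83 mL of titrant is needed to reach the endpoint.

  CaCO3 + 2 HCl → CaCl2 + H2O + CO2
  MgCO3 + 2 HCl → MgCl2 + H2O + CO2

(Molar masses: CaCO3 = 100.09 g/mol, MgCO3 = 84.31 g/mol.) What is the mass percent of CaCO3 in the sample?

62.86 %

n(HCl) = 0.02383 × 0.3520 = 8.388 × 10^-3 mol
Let x = n(CaCO3), y = n(MgCO3).
Titrant: 2x + 2y = 8.388 × 10^-3;  mass: 100.09x + 84.31y = 0.3925
Solving, x = 2.465 × 10^-3 mol, y = 1.729 × 10^-3 mol
mass of CaCO3 = 2.465 × 10^-3 × 100.09 = 0.2467 g
% CaCO3 = 0.2467 / 0.3925 × 100 = 62.86 %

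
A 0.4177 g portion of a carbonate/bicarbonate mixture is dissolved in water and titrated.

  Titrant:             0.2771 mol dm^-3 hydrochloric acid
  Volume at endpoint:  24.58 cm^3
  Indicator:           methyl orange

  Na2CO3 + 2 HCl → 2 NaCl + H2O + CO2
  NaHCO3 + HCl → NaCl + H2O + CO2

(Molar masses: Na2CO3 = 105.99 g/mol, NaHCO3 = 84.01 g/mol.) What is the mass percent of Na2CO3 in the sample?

n(HCl) = 0.02458 × 0.2771 = 6.811 × 10^-3 mol
Let x = n(Na2CO3), y = n(NaHCO3).
Titrant: 2x + 1y = 6.811 × 10^-3;  mass: 105.99x + 84.01y = 0.4177
Solving, x = 2.491 × 10^-3 mol, y = 1.830 × 10^-3 mol
mass of Na2CO3 = 2.491 × 10^-3 × 105.99 = 0.2640 g
% Na2CO3 = 0.2640 / 0.4177 × 100 = 63.20 %

63.20 %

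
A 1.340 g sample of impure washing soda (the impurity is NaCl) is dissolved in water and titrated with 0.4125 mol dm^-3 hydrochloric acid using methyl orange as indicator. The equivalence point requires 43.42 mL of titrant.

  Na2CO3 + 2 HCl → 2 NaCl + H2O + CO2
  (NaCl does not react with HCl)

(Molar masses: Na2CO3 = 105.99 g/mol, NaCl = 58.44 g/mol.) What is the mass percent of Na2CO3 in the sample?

n(HCl) = 0.04342 × 0.4125 = 0.01791 mol
Let x = n(Na2CO3), y = n(NaCl).
Titrant: 2x = 0.01791;  mass: 105.99x + 58.44y = 1.340
Solving, x = 8.955 × 10^-3 mol, y = 6.688 × 10^-3 mol
mass of Na2CO3 = 8.955 × 10^-3 × 105.99 = 0.9492 g
% Na2CO3 = 0.9492 / 1.340 × 100 = 70.83 %

70.83 %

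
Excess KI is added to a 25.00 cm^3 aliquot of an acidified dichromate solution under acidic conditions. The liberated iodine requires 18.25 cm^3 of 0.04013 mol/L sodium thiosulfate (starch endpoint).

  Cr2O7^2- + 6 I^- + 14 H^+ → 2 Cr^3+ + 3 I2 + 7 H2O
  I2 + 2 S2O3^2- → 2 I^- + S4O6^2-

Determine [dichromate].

0.004882 mol/L

n(S2O3^2-) = 0.01825 × 0.04013 = 7.324 × 10^-4 mol
n(I2) = n(S2O3^2-)/2 = 3.662 × 10^-4 mol
From the 1:3 ratio, n(Cr2O7^2-) in the aliquot = 1/3 × 3.662 × 10^-4 = 1.221 × 10^-4 mol
[Cr2O7^2-] = 1.221 × 10^-4 / 0.02500 = 0.004882 mol/L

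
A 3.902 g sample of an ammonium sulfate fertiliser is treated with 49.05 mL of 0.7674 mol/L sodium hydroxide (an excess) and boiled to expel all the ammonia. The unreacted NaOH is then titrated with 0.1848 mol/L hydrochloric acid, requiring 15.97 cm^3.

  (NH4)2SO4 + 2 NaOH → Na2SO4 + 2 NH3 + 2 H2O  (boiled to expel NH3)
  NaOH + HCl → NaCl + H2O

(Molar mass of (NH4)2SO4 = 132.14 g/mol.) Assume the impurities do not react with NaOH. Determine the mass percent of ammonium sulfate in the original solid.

58.74 %

n(NaOH) added = 0.04905 × 0.7674 = 0.03764 mol
n(HCl) used in back-titration = 0.01597 × 0.1848 = 2.951 × 10^-3 mol
n(NaOH) left over = 2.951 × 10^-3 mol (1:1 ratio)
n(NaOH) consumed by analyte = 0.03764 − 2.951 × 10^-3 = 0.03469 mol
From the 1:2 ratio, n((NH4)2SO4) = 1/2 × 0.03469 = 0.01734 mol
mass of (NH4)2SO4 = 0.01734 × 132.14 = 2.292 g
% (NH4)2SO4 = 2.292 / 3.902 × 100 = 58.74 %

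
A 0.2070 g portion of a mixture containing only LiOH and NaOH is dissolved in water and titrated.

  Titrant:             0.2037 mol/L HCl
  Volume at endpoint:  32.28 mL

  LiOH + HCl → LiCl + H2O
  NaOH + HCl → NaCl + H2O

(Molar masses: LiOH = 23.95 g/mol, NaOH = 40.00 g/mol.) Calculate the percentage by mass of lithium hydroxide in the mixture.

40.38 %

n(HCl) = 0.03228 × 0.2037 = 6.575 × 10^-3 mol
Let x = n(LiOH), y = n(NaOH).
Titrant: 1x + 1y = 6.575 × 10^-3;  mass: 23.95x + 40.00y = 0.2070
Solving, x = 3.490 × 10^-3 mol, y = 3.085 × 10^-3 mol
mass of LiOH = 3.490 × 10^-3 × 23.95 = 0.08359 g
% LiOH = 0.08359 / 0.2070 × 100 = 40.38 %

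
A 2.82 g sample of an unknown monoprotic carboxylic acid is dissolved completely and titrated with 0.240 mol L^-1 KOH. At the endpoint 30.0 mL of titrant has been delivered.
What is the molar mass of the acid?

n(KOH) = 0.0300 L × 0.240 mol/L = 7.20 × 10^-3 mol
n(HA) = 7.20 × 10^-3 mol (1:1 ratio)
M = m / n = 2.82 g / 7.20 × 10^-3 mol = 392 g/mol

392 g/mol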